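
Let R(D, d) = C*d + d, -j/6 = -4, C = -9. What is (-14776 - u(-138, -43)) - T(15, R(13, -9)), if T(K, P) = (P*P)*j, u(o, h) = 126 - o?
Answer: -139456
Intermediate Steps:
j = 24 (j = -6*(-4) = 24)
R(D, d) = -8*d (R(D, d) = -9*d + d = -8*d)
T(K, P) = 24*P**2 (T(K, P) = (P*P)*24 = P**2*24 = 24*P**2)
(-14776 - u(-138, -43)) - T(15, R(13, -9)) = (-14776 - (126 - 1*(-138))) - 24*(-8*(-9))**2 = (-14776 - (126 + 138)) - 24*72**2 = (-14776 - 1*264) - 24*5184 = (-14776 - 264) - 1*124416 = -15040 - 124416 = -139456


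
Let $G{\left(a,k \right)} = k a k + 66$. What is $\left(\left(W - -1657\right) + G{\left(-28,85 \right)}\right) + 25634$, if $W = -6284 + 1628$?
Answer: $-179599$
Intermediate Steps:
$G{\left(a,k \right)} = 66 + a k^{2}$ ($G{\left(a,k \right)} = a k k + 66 = a k^{2} + 66 = 66 + a k^{2}$)
$W = -4656$
$\left(\left(W - -1657\right) + G{\left(-28,85 \right)}\right) + 25634 = \left(\left(-4656 - -1657\right) + \left(66 - 28 \cdot 85^{2}\right)\right) + 25634 = \left(\left(-4656 + 1657\right) + \left(66 - 202300\right)\right) + 25634 = \left(-2999 + \left(66 - 202300\right)\right) + 25634 = \left(-2999 - 202234\right) + 25634 = -205233 + 25634 = -179599$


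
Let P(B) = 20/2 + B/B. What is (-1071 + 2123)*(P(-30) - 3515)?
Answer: -3686208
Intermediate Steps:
P(B) = 11 (P(B) = 20*(1/2) + 1 = 10 + 1 = 11)
(-1071 + 2123)*(P(-30) - 3515) = (-1071 + 2123)*(11 - 3515) = 1052*(-3504) = -3686208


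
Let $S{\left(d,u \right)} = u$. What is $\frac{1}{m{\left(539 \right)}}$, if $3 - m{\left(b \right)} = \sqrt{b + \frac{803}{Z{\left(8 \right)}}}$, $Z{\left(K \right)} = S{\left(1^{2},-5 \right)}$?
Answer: $- \frac{15}{1847} - \frac{2 \sqrt{2365}}{1847} \approx -0.060781$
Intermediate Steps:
$Z{\left(K \right)} = -5$
$m{\left(b \right)} = 3 - \sqrt{- \frac{803}{5} + b}$ ($m{\left(b \right)} = 3 - \sqrt{b + \frac{803}{-5}} = 3 - \sqrt{b + 803 \left(- \frac{1}{5}\right)} = 3 - \sqrt{b - \frac{803}{5}} = 3 - \sqrt{- \frac{803}{5} + b}$)
$\frac{1}{m{\left(539 \right)}} = \frac{1}{3 - \frac{\sqrt{-4015 + 25 \cdot 539}}{5}} = \frac{1}{3 - \frac{\sqrt{-4015 + 13475}}{5}} = \frac{1}{3 - \frac{\sqrt{9460}}{5}} = \frac{1}{3 - \frac{2 \sqrt{2365}}{5}}$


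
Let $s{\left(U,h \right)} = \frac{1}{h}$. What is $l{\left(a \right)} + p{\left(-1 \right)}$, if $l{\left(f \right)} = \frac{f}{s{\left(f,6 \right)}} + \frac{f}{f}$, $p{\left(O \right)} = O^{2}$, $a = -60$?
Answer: $-358$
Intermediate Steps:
$l{\left(f \right)} = 1 + 6 f$ ($l{\left(f \right)} = \frac{f}{\frac{1}{6}} + \frac{f}{f} = f \frac{1}{\frac{1}{6}} + 1 = f 6 + 1 = 6 f + 1 = 1 + 6 f$)
$l{\left(a \right)} + p{\left(-1 \right)} = \left(1 + 6 \left(-60\right)\right) + \left(-1\right)^{2} = \left(1 - 360\right) + 1 = -359 + 1 = -358$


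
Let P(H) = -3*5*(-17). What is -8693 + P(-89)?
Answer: -8438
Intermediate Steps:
P(H) = 255 (P(H) = -15*(-17) = 255)
-8693 + P(-89) = -8693 + 255 = -8438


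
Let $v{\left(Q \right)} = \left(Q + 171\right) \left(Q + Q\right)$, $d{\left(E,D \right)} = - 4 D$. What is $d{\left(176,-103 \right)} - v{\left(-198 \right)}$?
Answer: $-10280$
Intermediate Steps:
$v{\left(Q \right)} = 2 Q \left(171 + Q\right)$ ($v{\left(Q \right)} = \left(171 + Q\right) 2 Q = 2 Q \left(171 + Q\right)$)
$d{\left(176,-103 \right)} - v{\left(-198 \right)} = \left(-4\right) \left(-103\right) - 2 \left(-198\right) \left(171 - 198\right) = 412 - 2 \left(-198\right) \left(-27\right) = 412 - 10692 = -10280$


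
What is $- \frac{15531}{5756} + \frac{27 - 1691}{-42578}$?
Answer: $- \frac{325850467}{122539484} \approx -2.6591$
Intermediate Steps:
$- \frac{15531}{5756} + \frac{27 - 1691}{-42578} = \left(-15531\right) \frac{1}{5756} + \left(27 - 1691\right) \left(- \frac{1}{42578}\right) = - \frac{15531}{5756} - - \frac{832}{21289} = - \frac{15531}{5756} + \frac{832}{21289} = - \frac{325850467}{122539484}$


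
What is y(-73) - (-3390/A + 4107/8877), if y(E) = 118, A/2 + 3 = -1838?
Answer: 635271408/5447519 ≈ 116.62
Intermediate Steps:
A = -3682 (A = -6 + 2*(-1838) = -6 - 3676 = -3682)
y(-73) - (-3390/A + 4107/8877) = 118 - (-3390/(-3682) + 4107/8877) = 118 - (-3390*(-1/3682) + 4107*(1/8877)) = 118 - (1695/1841 + 1369/2959) = 118 - 1*7535834/5447519 = 118 - 7535834/5447519 = 635271408/5447519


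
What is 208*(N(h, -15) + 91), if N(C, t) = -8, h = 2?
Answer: 17264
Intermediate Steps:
208*(N(h, -15) + 91) = 208*(-8 + 91) = 208*83 = 17264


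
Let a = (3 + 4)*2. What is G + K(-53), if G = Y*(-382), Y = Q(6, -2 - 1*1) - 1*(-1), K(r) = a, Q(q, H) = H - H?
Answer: -368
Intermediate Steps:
Q(q, H) = 0
a = 14 (a = 7*2 = 14)
K(r) = 14
Y = 1 (Y = 0 - 1*(-1) = 0 + 1 = 1)
G = -382 (G = 1*(-382) = -382)
G + K(-53) = -382 + 14 = -368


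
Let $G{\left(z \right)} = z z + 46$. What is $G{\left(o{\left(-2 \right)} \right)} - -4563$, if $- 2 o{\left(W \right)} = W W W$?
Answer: $4625$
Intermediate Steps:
$o{\left(W \right)} = - \frac{W^{3}}{2}$ ($o{\left(W \right)} = - \frac{W W W}{2} = - \frac{W^{2} W}{2} = - \frac{W^{3}}{2}$)
$G{\left(z \right)} = 46 + z^{2}$ ($G{\left(z \right)} = z^{2} + 46 = 46 + z^{2}$)
$G{\left(o{\left(-2 \right)} \right)} - -4563 = \left(46 + \left(- \frac{\left(-2\right)^{3}}{2}\right)^{2}\right) - -4563 = \left(46 + \left(\left(- \frac{1}{2}\right) \left(-8\right)\right)^{2}\right) + 4563 = \left(46 + 4^{2}\right) + 4563 = \left(46 + 16\right) + 4563 = 62 + 4563 = 4625$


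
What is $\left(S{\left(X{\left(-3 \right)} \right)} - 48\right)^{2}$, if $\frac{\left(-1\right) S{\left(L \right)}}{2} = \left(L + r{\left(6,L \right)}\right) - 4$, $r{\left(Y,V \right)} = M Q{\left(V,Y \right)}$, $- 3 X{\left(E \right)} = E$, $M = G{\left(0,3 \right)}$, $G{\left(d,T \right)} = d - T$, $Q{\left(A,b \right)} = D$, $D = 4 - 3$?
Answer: $1296$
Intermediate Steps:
$D = 1$ ($D = 4 - 3 = 1$)
$Q{\left(A,b \right)} = 1$
$M = -3$ ($M = 0 - 3 = -3$)
$X{\left(E \right)} = - \frac{E}{3}$
$r{\left(Y,V \right)} = -3$ ($r{\left(Y,V \right)} = \left(-3\right) 1 = -3$)
$S{\left(L \right)} = 14 - 2 L$ ($S{\left(L \right)} = - 2 \left(\left(L - 3\right) - 4\right) = - 2 \left(\left(-3 + L\right) - 4\right) = - 2 \left(-7 + L\right) = 14 - 2 L$)
$\left(S{\left(X{\left(-3 \right)} \right)} - 48\right)^{2} = \left(\left(14 - 2 \left(\left(- \frac{1}{3}\right) \left(-3\right)\right)\right) - 48\right)^{2} = \left(\left(14 - 2\right) - 48\right)^{2} = \left(12 - 48\right)^{2} = \left(-36\right)^{2} = 1296$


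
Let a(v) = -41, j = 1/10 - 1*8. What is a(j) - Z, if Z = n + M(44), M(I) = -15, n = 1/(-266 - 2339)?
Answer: -67729/2605 ≈ -26.000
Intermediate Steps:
n = -1/2605 (n = 1/(-2605) = -1/2605 ≈ -0.00038388)
j = -79/10 (j = ⅒ - 8 = -79/10 ≈ -7.9000)
Z = -39076/2605 (Z = -1/2605 - 15 = -39076/2605 ≈ -15.000)
a(j) - Z = -41 - 1*(-39076/2605) = -41 + 39076/2605 = -67729/2605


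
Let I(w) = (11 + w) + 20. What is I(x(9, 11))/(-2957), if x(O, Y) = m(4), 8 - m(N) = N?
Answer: -35/2957 ≈ -0.011836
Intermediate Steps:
m(N) = 8 - N
x(O, Y) = 4 (x(O, Y) = 8 - 1*4 = 8 - 4 = 4)
I(w) = 31 + w
I(x(9, 11))/(-2957) = (31 + 4)/(-2957) = 35*(-1/2957) = -35/2957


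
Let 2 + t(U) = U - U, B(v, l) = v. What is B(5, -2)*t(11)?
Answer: -10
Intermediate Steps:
t(U) = -2 (t(U) = -2 + (U - U) = -2 + 0 = -2)
B(5, -2)*t(11) = 5*(-2) = -10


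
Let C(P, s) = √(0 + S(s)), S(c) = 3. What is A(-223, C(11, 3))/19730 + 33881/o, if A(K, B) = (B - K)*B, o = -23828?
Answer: -334200323/235063220 + 223*√3/19730 ≈ -1.4022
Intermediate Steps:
C(P, s) = √3 (C(P, s) = √(0 + 3) = √3)
A(K, B) = B*(B - K)
A(-223, C(11, 3))/19730 + 33881/o = (√3*(√3 - 1*(-223)))/19730 + 33881/(-23828) = (√3*(√3 + 223))*(1/19730) + 33881*(-1/23828) = (√3*(223 + √3))*(1/19730) - 33881/23828 = √3*(223 + √3)/19730 - 33881/23828 = -33881/23828 + √3*(223 + √3)/19730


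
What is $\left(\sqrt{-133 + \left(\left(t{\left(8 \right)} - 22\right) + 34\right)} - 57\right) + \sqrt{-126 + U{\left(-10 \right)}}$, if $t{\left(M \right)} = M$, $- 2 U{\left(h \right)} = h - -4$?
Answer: $-57 + i \sqrt{113} + i \sqrt{123} \approx -57.0 + 21.721 i$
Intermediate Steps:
$U{\left(h \right)} = -2 - \frac{h}{2}$ ($U{\left(h \right)} = - \frac{h - -4}{2} = - \frac{h + 4}{2} = - \frac{4 + h}{2} = -2 - \frac{h}{2}$)
$\left(\sqrt{-133 + \left(\left(t{\left(8 \right)} - 22\right) + 34\right)} - 57\right) + \sqrt{-126 + U{\left(-10 \right)}} = \left(\sqrt{-133 + \left(\left(8 - 22\right) + 34\right)} - 57\right) + \sqrt{-126 - -3} = \left(\sqrt{-133 + \left(-14 + 34\right)} - 57\right) + \sqrt{-126 + \left(-2 + 5\right)} = \left(\sqrt{-133 + 20} - 57\right) + \sqrt{-126 + 3} = \left(\sqrt{-113} - 57\right) + \sqrt{-123} = \left(i \sqrt{113} - 57\right) + i \sqrt{123} = \left(-57 + i \sqrt{113}\right) + i \sqrt{123} = -57 + i \sqrt{113} + i \sqrt{123}$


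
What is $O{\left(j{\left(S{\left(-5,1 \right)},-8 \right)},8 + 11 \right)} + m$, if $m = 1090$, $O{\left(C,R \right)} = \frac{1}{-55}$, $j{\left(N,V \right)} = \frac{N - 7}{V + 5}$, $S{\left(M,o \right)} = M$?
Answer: $\frac{59949}{55} \approx 1090.0$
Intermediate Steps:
$j{\left(N,V \right)} = \frac{-7 + N}{5 + V}$
$O{\left(C,R \right)} = - \frac{1}{55}$
$O{\left(j{\left(S{\left(-5,1 \right)},-8 \right)},8 + 11 \right)} + m = - \frac{1}{55} + 1090 = \frac{59949}{55}$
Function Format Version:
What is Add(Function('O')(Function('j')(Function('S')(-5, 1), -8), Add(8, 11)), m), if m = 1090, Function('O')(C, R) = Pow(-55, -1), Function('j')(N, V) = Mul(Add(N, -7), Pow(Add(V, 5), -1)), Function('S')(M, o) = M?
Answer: Rational(59949, 55) ≈ 1090.0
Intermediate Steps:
Function('j')(N, V) = Mul(Pow(Add(5, V), -1), Add(-7, N)) (Function('j')(N, V) = Mul(Add(-7, N), Pow(Add(5, V), -1)) = Mul(Pow(Add(5, V), -1), Add(-7, N)))
Function('O')(C, R) = Rational(-1, 55)
Add(Function('O')(Function('j')(Function('S')(-5, 1), -8), Add(8, 11)), m) = Add(Rational(-1, 55), 1090) = Rational(59949, 55)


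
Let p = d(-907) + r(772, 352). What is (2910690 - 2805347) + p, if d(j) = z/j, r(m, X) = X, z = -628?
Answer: 95865993/907 ≈ 1.0570e+5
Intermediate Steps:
d(j) = -628/j
p = 319892/907 (p = -628/(-907) + 352 = -628*(-1/907) + 352 = 628/907 + 352 = 319892/907 ≈ 352.69)
(2910690 - 2805347) + p = (2910690 - 2805347) + 319892/907 = 105343 + 319892/907 = 95865993/907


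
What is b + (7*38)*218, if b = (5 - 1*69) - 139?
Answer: 57785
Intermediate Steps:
b = -203 (b = (5 - 69) - 139 = -64 - 139 = -203)
b + (7*38)*218 = -203 + (7*38)*218 = -203 + 266*218 = -203 + 57988 = 57785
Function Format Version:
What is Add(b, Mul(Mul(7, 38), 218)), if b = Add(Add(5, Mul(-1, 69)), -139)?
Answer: 57785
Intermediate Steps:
b = -203 (b = Add(Add(5, -69), -139) = Add(-64, -139) = -203)
Add(b, Mul(Mul(7, 38), 218)) = Add(-203, Mul(Mul(7, 38), 218)) = Add(-203, Mul(266, 218)) = Add(-203, 57988) = 57785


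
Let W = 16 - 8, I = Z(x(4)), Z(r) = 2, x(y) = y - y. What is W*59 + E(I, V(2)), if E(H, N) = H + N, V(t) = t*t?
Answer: 478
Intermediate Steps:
x(y) = 0
V(t) = t²
I = 2
W = 8
W*59 + E(I, V(2)) = 8*59 + (2 + 2²) = 472 + (2 + 4) = 472 + 6 = 478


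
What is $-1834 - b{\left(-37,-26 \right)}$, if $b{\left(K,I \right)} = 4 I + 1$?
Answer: $-1731$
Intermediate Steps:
$b{\left(K,I \right)} = 1 + 4 I$
$-1834 - b{\left(-37,-26 \right)} = -1834 - \left(1 + 4 \left(-26\right)\right) = -1834 - \left(1 - 104\right) = -1834 - -103 = -1834 + 103 = -1731$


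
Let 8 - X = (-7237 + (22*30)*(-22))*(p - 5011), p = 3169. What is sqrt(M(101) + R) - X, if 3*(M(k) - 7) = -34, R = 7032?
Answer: 40076386 + sqrt(63249)/3 ≈ 4.0076e+7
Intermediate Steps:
M(k) = -13/3 (M(k) = 7 + (1/3)*(-34) = 7 - 34/3 = -13/3)
X = -40076386 (X = 8 - (-7237 + (22*30)*(-22))*(3169 - 5011) = 8 - (-7237 + 660*(-22))*(-1842) = 8 - (-7237 - 14520)*(-1842) = 8 - (-21757)*(-1842) = 8 - 1*40076394 = 8 - 40076394 = -40076386)
sqrt(M(101) + R) - X = sqrt(-13/3 + 7032) - 1*(-40076386) = sqrt(21083/3) + 40076386 = sqrt(63249)/3 + 40076386 = 40076386 + sqrt(63249)/3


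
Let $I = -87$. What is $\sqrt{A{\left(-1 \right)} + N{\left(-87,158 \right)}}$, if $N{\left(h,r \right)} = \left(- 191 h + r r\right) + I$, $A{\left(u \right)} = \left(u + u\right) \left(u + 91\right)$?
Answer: $\sqrt{41314} \approx 203.26$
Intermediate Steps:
$A{\left(u \right)} = 2 u \left(91 + u\right)$
$N{\left(h,r \right)} = -87 + r^{2} - 191 h$ ($N{\left(h,r \right)} = \left(- 191 h + r r\right) - 87 = \left(- 191 h + r^{2}\right) - 87 = \left(r^{2} - 191 h\right) - 87 = -87 + r^{2} - 191 h$)
$\sqrt{A{\left(-1 \right)} + N{\left(-87,158 \right)}} = \sqrt{2 \left(-1\right) \left(91 - 1\right) - \left(-16530 - 24964\right)} = \sqrt{2 \left(-1\right) 90 + \left(-87 + 24964 + 16617\right)} = \sqrt{-180 + 41494} = \sqrt{41314}$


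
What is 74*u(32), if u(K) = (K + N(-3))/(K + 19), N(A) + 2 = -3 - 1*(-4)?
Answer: 2294/51 ≈ 44.980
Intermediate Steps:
N(A) = -1 (N(A) = -2 + (-3 - 1*(-4)) = -2 + (-3 + 4) = -2 + 1 = -1)
u(K) = (-1 + K)/(19 + K) (u(K) = (K - 1)/(K + 19) = (-1 + K)/(19 + K))
74*u(32) = 74*((-1 + 32)/(19 + 32)) = 74*(31/51) = 2294/51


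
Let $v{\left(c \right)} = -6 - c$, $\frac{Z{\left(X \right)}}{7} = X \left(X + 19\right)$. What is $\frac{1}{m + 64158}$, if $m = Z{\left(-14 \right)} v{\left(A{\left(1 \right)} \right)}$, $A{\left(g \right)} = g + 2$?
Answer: $\frac{1}{68568} \approx 1.4584 \cdot 10^{-5}$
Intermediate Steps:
$A{\left(g \right)} = 2 + g$
$Z{\left(X \right)} = 7 X \left(19 + X\right)$ ($Z{\left(X \right)} = 7 X \left(X + 19\right) = 7 X \left(19 + X\right)$)
$m = 4410$ ($m = 7 \left(-14\right) \left(19 - 14\right) \left(-6 - \left(2 + 1\right)\right) = 7 \left(-14\right) 5 \left(-6 - 3\right) = - 490 \left(-6 - 3\right) = \left(-490\right) \left(-9\right) = 4410$)
$\frac{1}{m + 64158} = \frac{1}{4410 + 64158} = \frac{1}{68568}$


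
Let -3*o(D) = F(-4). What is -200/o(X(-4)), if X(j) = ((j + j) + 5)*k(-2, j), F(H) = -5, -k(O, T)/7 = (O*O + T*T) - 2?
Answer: -120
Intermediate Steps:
k(O, T) = 14 - 7*O**2 - 7*T**2 (k(O, T) = -7*((O*O + T*T) - 2) = -7*((O**2 + T**2) - 2) = -7*(-2 + O**2 + T**2) = 14 - 7*O**2 - 7*T**2)
X(j) = (-14 - 7*j**2)*(5 + 2*j) (X(j) = ((j + j) + 5)*(14 - 7*(-2)**2 - 7*j**2) = (2*j + 5)*(14 - 7*4 - 7*j**2) = (5 + 2*j)*(14 - 28 - 7*j**2) = (5 + 2*j)*(-14 - 7*j**2) = (-14 - 7*j**2)*(5 + 2*j))
o(D) = 5/3 (o(D) = -1/3*(-5) = 5/3)
-200/o(X(-4)) = -200/5/3 = -200*3/5 = -120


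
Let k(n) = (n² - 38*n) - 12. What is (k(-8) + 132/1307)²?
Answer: 216619499776/1708249 ≈ 1.2681e+5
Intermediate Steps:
k(n) = -12 + n² - 38*n
(k(-8) + 132/1307)² = ((-12 + (-8)² - 38*(-8)) + 132/1307)² = ((-12 + 64 + 304) + 132*(1/1307))² = (356 + 132/1307)² = (465424/1307)² = 216619499776/1708249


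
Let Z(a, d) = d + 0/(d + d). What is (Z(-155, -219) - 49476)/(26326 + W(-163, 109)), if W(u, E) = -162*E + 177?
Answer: -9939/1769 ≈ -5.6184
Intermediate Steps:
W(u, E) = 177 - 162*E
Z(a, d) = d (Z(a, d) = d + 0/(2*d) = d + (1/(2*d))*0 = d + 0 = d)
(Z(-155, -219) - 49476)/(26326 + W(-163, 109)) = (-219 - 49476)/(26326 + (177 - 162*109)) = -49695/(26326 + (177 - 17658)) = -49695/(26326 - 17481) = -49695/8845 = -49695*1/8845 = -9939/1769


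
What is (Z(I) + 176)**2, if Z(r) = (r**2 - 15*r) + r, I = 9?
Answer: 17161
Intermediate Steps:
Z(r) = r**2 - 14*r
(Z(I) + 176)**2 = (9*(-14 + 9) + 176)**2 = (9*(-5) + 176)**2 = (-45 + 176)**2 = 131**2 = 17161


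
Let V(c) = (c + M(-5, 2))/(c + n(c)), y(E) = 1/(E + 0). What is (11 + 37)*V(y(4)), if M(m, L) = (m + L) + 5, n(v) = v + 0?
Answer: 216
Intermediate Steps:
n(v) = v
M(m, L) = 5 + L + m (M(m, L) = (L + m) + 5 = 5 + L + m)
y(E) = 1/E
V(c) = (2 + c)/(2*c) (V(c) = (c + (5 + 2 - 5))/(c + c) = (c + 2)/((2*c)) = (2 + c)*(1/(2*c)) = (2 + c)/(2*c))
(11 + 37)*V(y(4)) = (11 + 37)*((2 + 1/4)/(2*(1/4))) = 48*((2 + 1/4)/(2*(1/4))) = 48*((1/2)*4*(9/4)) = 48*(9/2) = 216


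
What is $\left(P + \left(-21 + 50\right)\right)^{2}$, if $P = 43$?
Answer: $5184$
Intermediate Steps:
$\left(P + \left(-21 + 50\right)\right)^{2} = \left(43 + \left(-21 + 50\right)\right)^{2} = \left(43 + 29\right)^{2} = 72^{2} = 5184$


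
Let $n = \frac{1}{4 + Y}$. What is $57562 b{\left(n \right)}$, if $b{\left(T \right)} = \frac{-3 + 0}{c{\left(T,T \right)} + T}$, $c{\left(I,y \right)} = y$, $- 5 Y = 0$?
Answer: $-345372$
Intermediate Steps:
$Y = 0$ ($Y = \left(- \frac{1}{5}\right) 0 = 0$)
$n = \frac{1}{4}$ ($n = \frac{1}{4 + 0} = \frac{1}{4} \approx 0.25$)
$b{\left(T \right)} = - \frac{3}{2 T}$ ($b{\left(T \right)} = \frac{-3 + 0}{T + T} = - \frac{3}{2 T}$)
$57562 b{\left(n \right)} = 57562 \left(- \frac{3 \frac{1}{\frac{1}{4}}}{2}\right) = 57562 \left(\left(- \frac{3}{2}\right) 4\right) = 57562 \left(-6\right) = -345372$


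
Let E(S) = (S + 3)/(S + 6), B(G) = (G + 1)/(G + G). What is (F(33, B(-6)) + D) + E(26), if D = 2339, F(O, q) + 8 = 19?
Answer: 75229/32 ≈ 2350.9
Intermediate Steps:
B(G) = (1 + G)/(2*G) (B(G) = (1 + G)/((2*G)) = (1 + G)*(1/(2*G)) = (1 + G)/(2*G))
F(O, q) = 11 (F(O, q) = -8 + 19 = 11)
E(S) = (3 + S)/(6 + S)
(F(33, B(-6)) + D) + E(26) = (11 + 2339) + (3 + 26)/(6 + 26) = 2350 + 29/32 = 75229/32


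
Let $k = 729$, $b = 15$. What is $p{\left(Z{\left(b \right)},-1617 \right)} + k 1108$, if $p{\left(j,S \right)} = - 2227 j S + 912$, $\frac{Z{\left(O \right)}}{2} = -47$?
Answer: $-337690902$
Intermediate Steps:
$Z{\left(O \right)} = -94$ ($Z{\left(O \right)} = 2 \left(-47\right) = -94$)
$p{\left(j,S \right)} = 912 - 2227 S j$ ($p{\left(j,S \right)} = - 2227 S j + 912 = 912 - 2227 S j$)
$p{\left(Z{\left(b \right)},-1617 \right)} + k 1108 = \left(912 - \left(-3601059\right) \left(-94\right)\right) + 729 \cdot 1108 = \left(912 - 338499546\right) + 807732 = -338498634 + 807732 = -337690902$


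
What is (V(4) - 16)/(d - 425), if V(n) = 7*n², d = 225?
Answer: -12/25 ≈ -0.48000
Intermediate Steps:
(V(4) - 16)/(d - 425) = (7*4² - 16)/(225 - 425) = (7*16 - 16)/(-200) = (112 - 16)*(-1/200) = 96*(-1/200) = -12/25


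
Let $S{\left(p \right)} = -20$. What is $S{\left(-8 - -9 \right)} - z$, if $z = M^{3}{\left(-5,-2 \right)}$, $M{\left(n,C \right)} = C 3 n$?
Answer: $-27020$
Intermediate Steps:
$M{\left(n,C \right)} = 3 C n$
$z = 27000$ ($z = \left(3 \left(-2\right) \left(-5\right)\right)^{3} = 30^{3} = 27000$)
$S{\left(-8 - -9 \right)} - z = -20 - 27000 = -27020$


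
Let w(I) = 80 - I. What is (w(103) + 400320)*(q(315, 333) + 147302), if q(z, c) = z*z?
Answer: 98684018519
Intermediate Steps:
q(z, c) = z**2
(w(103) + 400320)*(q(315, 333) + 147302) = ((80 - 1*103) + 400320)*(315**2 + 147302) = ((80 - 103) + 400320)*(99225 + 147302) = (-23 + 400320)*246527 = 400297*246527 = 98684018519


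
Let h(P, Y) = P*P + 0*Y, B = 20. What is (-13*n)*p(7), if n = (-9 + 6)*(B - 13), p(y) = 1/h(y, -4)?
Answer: 39/7 ≈ 5.5714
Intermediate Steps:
h(P, Y) = P**2 (h(P, Y) = P**2 + 0 = P**2)
p(y) = y**(-2) (p(y) = 1/(y**2) = y**(-2))
n = -21 (n = (-9 + 6)*(20 - 13) = -3*7 = -21)
(-13*n)*p(7) = -13*(-21)/7**2 = 273*(1/49) = 39/7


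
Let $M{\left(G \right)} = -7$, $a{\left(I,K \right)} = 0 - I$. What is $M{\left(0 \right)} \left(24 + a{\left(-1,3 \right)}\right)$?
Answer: $-175$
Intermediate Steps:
$a{\left(I,K \right)} = - I$
$M{\left(0 \right)} \left(24 + a{\left(-1,3 \right)}\right) = - 7 \left(24 - -1\right) = - 7 \left(24 + 1\right) = \left(-7\right) 25 = -175$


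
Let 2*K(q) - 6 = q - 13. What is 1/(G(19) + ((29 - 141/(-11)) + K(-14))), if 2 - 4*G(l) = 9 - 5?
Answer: 11/339 ≈ 0.032448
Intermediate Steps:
K(q) = -7/2 + q/2 (K(q) = 3 + (q - 13)/2 = 3 + (-13 + q)/2 = 3 + (-13/2 + q/2) = -7/2 + q/2)
G(l) = -1/2 (G(l) = 1/2 - (9 - 5)/4 = 1/2 - 1/4*4 = 1/2 - 1 = -1/2)
1/(G(19) + ((29 - 141/(-11)) + K(-14))) = 1/(-1/2 + ((29 - 141/(-11)) + (-7/2 + (1/2)*(-14)))) = 1/(-1/2 + ((29 - 141*(-1/11)) + (-7/2 - 7))) = 1/(-1/2 + ((29 + 141/11) - 21/2)) = 1/(-1/2 + (460/11 - 21/2)) = 1/(-1/2 + 689/22) = 1/(339/11) = 11/339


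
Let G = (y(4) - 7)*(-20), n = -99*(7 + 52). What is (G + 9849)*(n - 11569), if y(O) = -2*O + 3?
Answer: -175649490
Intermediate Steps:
y(O) = 3 - 2*O
n = -5841 (n = -99*59 = -5841)
G = 240 (G = ((3 - 2*4) - 7)*(-20) = ((3 - 8) - 7)*(-20) = (-5 - 7)*(-20) = -12*(-20) = 240)
(G + 9849)*(n - 11569) = (240 + 9849)*(-5841 - 11569) = 10089*(-17410) = -175649490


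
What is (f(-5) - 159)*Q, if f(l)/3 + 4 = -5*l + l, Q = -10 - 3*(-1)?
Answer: 777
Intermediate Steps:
Q = -7 (Q = -10 + 3 = -7)
f(l) = -12 - 12*l (f(l) = -12 + 3*(-5*l + l) = -12 + 3*(-4*l) = -12 - 12*l)
(f(-5) - 159)*Q = ((-12 - 12*(-5)) - 159)*(-7) = ((-12 + 60) - 159)*(-7) = (48 - 159)*(-7) = -111*(-7) = 777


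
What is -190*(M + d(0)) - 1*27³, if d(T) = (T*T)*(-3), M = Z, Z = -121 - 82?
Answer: 18887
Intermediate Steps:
Z = -203
M = -203
d(T) = -3*T² (d(T) = T²*(-3) = -3*T²)
-190*(M + d(0)) - 1*27³ = -190*(-203 - 3*0²) - 1*27³ = -190*(-203 - 3*0) - 1*19683 = -190*(-203 + 0) - 19683 = -190*(-203) - 19683 = 38570 - 19683 = 18887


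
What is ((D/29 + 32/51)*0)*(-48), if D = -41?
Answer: 0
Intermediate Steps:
((D/29 + 32/51)*0)*(-48) = ((-41/29 + 32/51)*0)*(-48) = -1163/1479*0*(-48) = 0*(-48) = 0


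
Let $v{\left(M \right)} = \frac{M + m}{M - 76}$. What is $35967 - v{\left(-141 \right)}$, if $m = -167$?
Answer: $\frac{1114933}{31} \approx 35966.0$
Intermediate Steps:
$v{\left(M \right)} = \frac{-167 + M}{-76 + M}$ ($v{\left(M \right)} = \frac{M - 167}{M - 76} = \frac{-167 + M}{-76 + M}$)
$35967 - v{\left(-141 \right)} = 35967 - \frac{-167 - 141}{-76 - 141} = 35967 - \frac{1}{-217} \left(-308\right) = 35967 - \left(- \frac{1}{217}\right) \left(-308\right) = 35967 - \frac{44}{31} = \frac{1114933}{31}$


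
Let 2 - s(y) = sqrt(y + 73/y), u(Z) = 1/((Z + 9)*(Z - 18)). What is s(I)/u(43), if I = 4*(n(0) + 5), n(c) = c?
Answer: 2600 - 130*sqrt(2365) ≈ -3722.1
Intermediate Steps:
I = 20 (I = 4*(0 + 5) = 4*5 = 20)
u(Z) = 1/((-18 + Z)*(9 + Z)) (u(Z) = 1/((9 + Z)*(-18 + Z)) = 1/((-18 + Z)*(9 + Z)))
s(y) = 2 - sqrt(y + 73/y)
s(I)/u(43) = (2 - sqrt(20 + 73/20))/(1/(-162 + 43**2 - 9*43)) = (2 - sqrt(20 + 73*(1/20)))/(1/(-162 + 1849 - 387)) = (2 - sqrt(20 + 73/20))/(1/1300) = (2 - sqrt(473/20))/(1/1300) = (2 - sqrt(2365)/10)*1300 = 2600 - 130*sqrt(2365)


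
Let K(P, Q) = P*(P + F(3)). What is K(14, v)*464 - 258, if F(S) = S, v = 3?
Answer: 110174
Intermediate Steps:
K(P, Q) = P*(3 + P) (K(P, Q) = P*(P + 3) = P*(3 + P))
K(14, v)*464 - 258 = (14*(3 + 14))*464 - 258 = (14*17)*464 - 258 = 238*464 - 258 = 110432 - 258 = 110174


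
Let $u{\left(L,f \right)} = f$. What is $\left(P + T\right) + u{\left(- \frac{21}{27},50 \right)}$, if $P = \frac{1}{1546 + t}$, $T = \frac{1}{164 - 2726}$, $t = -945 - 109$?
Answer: $\frac{3501515}{70028} \approx 50.002$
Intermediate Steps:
$t = -1054$
$T = - \frac{1}{2562}$ ($T = \frac{1}{-2562} = - \frac{1}{2562} \approx -0.00039032$)
$P = \frac{1}{492}$ ($P = \frac{1}{1546 - 1054} = \frac{1}{492} \approx 0.0020325$)
$\left(P + T\right) + u{\left(- \frac{21}{27},50 \right)} = \left(\frac{1}{492} - \frac{1}{2562}\right) + 50 = \frac{115}{70028} + 50 = \frac{3501515}{70028}$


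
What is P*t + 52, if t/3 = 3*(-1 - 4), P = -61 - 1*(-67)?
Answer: -218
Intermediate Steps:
P = 6 (P = -61 + 67 = 6)
t = -45 (t = 3*(3*(-1 - 4)) = 3*(3*(-5)) = 3*(-15) = -45)
P*t + 52 = 6*(-45) + 52 = -270 + 52 = -218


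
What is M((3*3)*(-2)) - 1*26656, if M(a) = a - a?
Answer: -26656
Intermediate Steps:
M(a) = 0
M((3*3)*(-2)) - 1*26656 = 0 - 1*26656 = 0 - 26656 = -26656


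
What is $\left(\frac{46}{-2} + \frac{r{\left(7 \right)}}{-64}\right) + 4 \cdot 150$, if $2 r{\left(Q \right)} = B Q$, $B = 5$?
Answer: $\frac{73821}{128} \approx 576.73$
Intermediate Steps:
$r{\left(Q \right)} = \frac{5 Q}{2}$
$\left(\frac{46}{-2} + \frac{r{\left(7 \right)}}{-64}\right) + 4 \cdot 150 = \left(\frac{46}{-2} + \frac{\frac{5}{2} \cdot 7}{-64}\right) + 4 \cdot 150 = \left(46 \left(- \frac{1}{2}\right) + \frac{35}{2} \left(- \frac{1}{64}\right)\right) + 600 = \left(-23 - \frac{35}{128}\right) + 600 = - \frac{2979}{128} + 600 = \frac{73821}{128}$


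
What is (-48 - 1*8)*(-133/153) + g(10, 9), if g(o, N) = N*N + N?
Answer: 21218/153 ≈ 138.68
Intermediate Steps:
g(o, N) = N + N² (g(o, N) = N² + N = N + N²)
(-48 - 1*8)*(-133/153) + g(10, 9) = (-48 - 1*8)*(-133/153) + 9*(1 + 9) = (-48 - 8)*(-133*1/153) + 9*10 = -56*(-133/153) + 90 = 7448/153 + 90 = 21218/153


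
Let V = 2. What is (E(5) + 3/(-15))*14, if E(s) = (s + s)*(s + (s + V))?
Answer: 8386/5 ≈ 1677.2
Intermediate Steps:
E(s) = 2*s*(2 + 2*s) (E(s) = (s + s)*(s + (s + 2)) = (2*s)*(s + (2 + s)) = (2*s)*(2 + 2*s) = 2*s*(2 + 2*s))
(E(5) + 3/(-15))*14 = (4*5*(1 + 5) + 3/(-15))*14 = (4*5*6 + 3*(-1/15))*14 = (120 - 1/5)*14 = (599/5)*14 = 8386/5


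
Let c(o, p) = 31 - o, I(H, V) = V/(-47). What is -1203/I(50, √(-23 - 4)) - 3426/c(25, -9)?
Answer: -571 - 18847*I*√3/3 ≈ -571.0 - 10881.0*I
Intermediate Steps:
I(H, V) = -V/47 (I(H, V) = V*(-1/47) = -V/47)
-1203/I(50, √(-23 - 4)) - 3426/c(25, -9) = -1203*(-47/√(-23 - 4)) - 3426/(31 - 1*25) = -1203*47*I*√3/9 - 3426/(31 - 25) = -1203*47*I*√3/9 - 3426/6 = -1203*47*I*√3/9 - 3426*⅙ = -18847*I*√3/3 - 571 = -571 - 18847*I*√3/3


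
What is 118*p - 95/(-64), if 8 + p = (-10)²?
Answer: 694879/64 ≈ 10857.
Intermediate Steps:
p = 92 (p = -8 + (-10)² = -8 + 100 = 92)
118*p - 95/(-64) = 118*92 - 95/(-64) = 10856 - 95*(-1/64) = 10856 + 95/64 = 694879/64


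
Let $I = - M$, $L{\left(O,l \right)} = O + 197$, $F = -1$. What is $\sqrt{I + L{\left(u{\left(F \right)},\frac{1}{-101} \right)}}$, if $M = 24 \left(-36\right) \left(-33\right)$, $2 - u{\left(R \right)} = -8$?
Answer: $3 i \sqrt{3145} \approx 168.24 i$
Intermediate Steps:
$u{\left(R \right)} = 10$ ($u{\left(R \right)} = 2 - -8 = 2 + 8 = 10$)
$M = 28512$ ($M = \left(-864\right) \left(-33\right) = 28512$)
$L{\left(O,l \right)} = 197 + O$
$I = -28512$ ($I = \left(-1\right) 28512 = -28512$)
$\sqrt{I + L{\left(u{\left(F \right)},\frac{1}{-101} \right)}} = \sqrt{-28512 + \left(197 + 10\right)} = \sqrt{-28512 + 207} = \sqrt{-28305} = 3 i \sqrt{3145}$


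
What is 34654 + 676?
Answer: 35330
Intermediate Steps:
34654 + 676 = 35330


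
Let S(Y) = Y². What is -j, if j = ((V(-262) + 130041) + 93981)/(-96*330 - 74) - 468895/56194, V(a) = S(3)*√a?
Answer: 13738992049/892192138 + 9*I*√262/31754 ≈ 15.399 + 0.0045877*I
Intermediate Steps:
V(a) = 9*√a (V(a) = 3²*√a = 9*√a)
j = -13738992049/892192138 - 9*I*√262/31754 (j = ((9*√(-262) + 130041) + 93981)/(-96*330 - 74) - 468895/56194 = ((9*(I*√262) + 130041) + 93981)/(-31680 - 74) - 468895*1/56194 = ((9*I*√262 + 130041) + 93981)/(-31754) - 468895/56194 = ((130041 + 9*I*√262) + 93981)*(-1/31754) - 468895/56194 = (224022 + 9*I*√262)*(-1/31754) - 468895/56194 = (-112011/15877 - 9*I*√262/31754) - 468895/56194 = -13738992049/892192138 - 9*I*√262/31754 ≈ -15.399 - 0.0045877*I)
-j = -(-13738992049/892192138 - 9*I*√262/31754) = 13738992049/892192138 + 9*I*√262/31754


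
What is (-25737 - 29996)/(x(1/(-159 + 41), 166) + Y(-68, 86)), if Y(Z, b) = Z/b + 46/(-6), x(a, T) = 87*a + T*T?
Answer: -848367726/419317471 ≈ -2.0232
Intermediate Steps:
x(a, T) = T² + 87*a (x(a, T) = 87*a + T² = T² + 87*a)
Y(Z, b) = -23/3 + Z/b (Y(Z, b) = Z/b + 46*(-⅙) = Z/b - 23/3 = -23/3 + Z/b)
(-25737 - 29996)/(x(1/(-159 + 41), 166) + Y(-68, 86)) = (-25737 - 29996)/((166² + 87/(-159 + 41)) + (-23/3 - 68/86)) = -55733/((27556 + 87/(-118)) + (-23/3 - 68*1/86)) = -55733/((27556 + 87*(-1/118)) + (-23/3 - 34/43)) = -55733/((27556 - 87/118) - 1091/129) = -55733/(3251521/118 - 1091/129) = -55733/419317471/15222 = -55733*15222/419317471 = -848367726/419317471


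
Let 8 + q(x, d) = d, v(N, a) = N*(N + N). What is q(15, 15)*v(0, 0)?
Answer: 0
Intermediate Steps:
v(N, a) = 2*N**2 (v(N, a) = N*(2*N) = 2*N**2)
q(x, d) = -8 + d
q(15, 15)*v(0, 0) = (-8 + 15)*(2*0**2) = 7*(2*0) = 7*0 = 0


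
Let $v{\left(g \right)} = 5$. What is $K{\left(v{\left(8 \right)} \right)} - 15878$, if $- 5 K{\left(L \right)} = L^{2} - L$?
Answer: $-15882$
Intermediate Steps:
$K{\left(L \right)} = - \frac{L^{2}}{5} + \frac{L}{5}$ ($K{\left(L \right)} = - \frac{L^{2} - L}{5} = - \frac{L^{2}}{5} + \frac{L}{5}$)
$K{\left(v{\left(8 \right)} \right)} - 15878 = \frac{1}{5} \cdot 5 \left(1 - 5\right) - 15878 = \frac{1}{5} \cdot 5 \left(-4\right) - 15878 = -4 - 15878 = -15882$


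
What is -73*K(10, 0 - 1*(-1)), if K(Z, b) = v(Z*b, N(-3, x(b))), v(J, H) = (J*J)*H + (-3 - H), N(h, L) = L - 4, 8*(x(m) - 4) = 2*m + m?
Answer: -19929/8 ≈ -2491.1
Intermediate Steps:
x(m) = 4 + 3*m/8 (x(m) = 4 + (2*m + m)/8 = 4 + (3*m)/8 = 4 + 3*m/8)
N(h, L) = -4 + L
v(J, H) = -3 - H + H*J² (v(J, H) = J²*H + (-3 - H) = H*J² + (-3 - H) = -3 - H + H*J²)
K(Z, b) = -3 - 3*b/8 + 3*Z²*b³/8 (K(Z, b) = -3 - (-4 + (4 + 3*b/8)) + (-4 + (4 + 3*b/8))*(Z*b)² = -3 - 3*b/8 + (3*b/8)*(Z²*b²) = -3 - 3*b/8 + 3*Z²*b³/8)
-73*K(10, 0 - 1*(-1)) = -73*(-3 - 3*(0 - 1*(-1))/8 + (3/8)*10²*(0 - 1*(-1))³) = -73*(-3 - 3*(0 + 1)/8 + (3/8)*100*(0 + 1)³) = -73*(-3 - 3/8*1 + (3/8)*100*1³) = -73*(-3 - 3/8 + (3/8)*100*1) = -73*(-3 - 3/8 + 75/2) = -73*273/8 = -19929/8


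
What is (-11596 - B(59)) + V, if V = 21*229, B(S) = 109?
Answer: -6896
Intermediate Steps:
V = 4809
(-11596 - B(59)) + V = (-11596 - 1*109) + 4809 = (-11596 - 109) + 4809 = -11705 + 4809 = -6896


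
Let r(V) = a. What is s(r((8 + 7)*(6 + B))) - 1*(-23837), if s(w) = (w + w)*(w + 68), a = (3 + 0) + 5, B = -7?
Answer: 25053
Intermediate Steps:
a = 8 (a = 3 + 5 = 8)
r(V) = 8
s(w) = 2*w*(68 + w) (s(w) = (2*w)*(68 + w) = 2*w*(68 + w))
s(r((8 + 7)*(6 + B))) - 1*(-23837) = 2*8*(68 + 8) - 1*(-23837) = 2*8*76 + 23837 = 1216 + 23837 = 25053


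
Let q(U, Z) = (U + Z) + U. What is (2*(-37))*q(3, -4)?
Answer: -148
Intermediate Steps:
q(U, Z) = Z + 2*U
(2*(-37))*q(3, -4) = (2*(-37))*(-4 + 2*3) = -74*(-4 + 6) = -74*2 = -148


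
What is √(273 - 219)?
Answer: 3*√6 ≈ 7.3485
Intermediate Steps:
√(273 - 219) = √54 = 3*√6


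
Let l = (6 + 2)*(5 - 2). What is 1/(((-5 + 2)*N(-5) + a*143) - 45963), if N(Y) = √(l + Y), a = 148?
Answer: -24799/614990230 + 3*√19/614990230 ≈ -4.0303e-5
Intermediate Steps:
l = 24 (l = 8*3 = 24)
N(Y) = √(24 + Y)
1/(((-5 + 2)*N(-5) + a*143) - 45963) = 1/(((-5 + 2)*√(24 - 5) + 148*143) - 45963) = 1/((-3*√19 + 21164) - 45963) = 1/((21164 - 3*√19) - 45963) = 1/(-24799 - 3*√19)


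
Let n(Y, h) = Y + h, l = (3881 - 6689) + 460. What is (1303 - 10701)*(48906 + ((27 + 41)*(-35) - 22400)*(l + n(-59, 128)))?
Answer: -531198699348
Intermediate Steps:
l = -2348 (l = -2808 + 460 = -2348)
(1303 - 10701)*(48906 + ((27 + 41)*(-35) - 22400)*(l + n(-59, 128))) = (1303 - 10701)*(48906 + ((27 + 41)*(-35) - 22400)*(-2348 + (-59 + 128))) = -9398*(48906 + (68*(-35) - 22400)*(-2348 + 69)) = -9398*(48906 + (-2380 - 22400)*(-2279)) = -9398*(48906 - 24780*(-2279)) = -9398*(48906 + 56473620) = -9398*56522526 = -531198699348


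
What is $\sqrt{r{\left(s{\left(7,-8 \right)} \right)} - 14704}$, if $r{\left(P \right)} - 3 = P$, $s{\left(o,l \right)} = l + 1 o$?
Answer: $i \sqrt{14702} \approx 121.25 i$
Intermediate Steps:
$s{\left(o,l \right)} = l + o$
$r{\left(P \right)} = 3 + P$
$\sqrt{r{\left(s{\left(7,-8 \right)} \right)} - 14704} = \sqrt{\left(3 + \left(-8 + 7\right)\right) - 14704} = \sqrt{\left(3 - 1\right) - 14704} = \sqrt{2 - 14704} = \sqrt{-14702} = i \sqrt{14702}$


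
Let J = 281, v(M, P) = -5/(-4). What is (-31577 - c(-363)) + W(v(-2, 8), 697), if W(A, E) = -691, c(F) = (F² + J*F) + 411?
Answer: -62445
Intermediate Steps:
v(M, P) = 5/4 (v(M, P) = -5*(-¼) = 5/4)
c(F) = 411 + F² + 281*F (c(F) = (F² + 281*F) + 411 = 411 + F² + 281*F)
(-31577 - c(-363)) + W(v(-2, 8), 697) = (-31577 - (411 + (-363)² + 281*(-363))) - 691 = (-31577 - (411 + 131769 - 102003)) - 691 = (-31577 - 1*30177) - 691 = (-31577 - 30177) - 691 = -61754 - 691 = -62445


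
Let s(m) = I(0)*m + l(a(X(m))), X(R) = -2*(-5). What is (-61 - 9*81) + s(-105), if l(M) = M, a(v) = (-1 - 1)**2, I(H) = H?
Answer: -786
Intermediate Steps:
X(R) = 10
a(v) = 4 (a(v) = (-2)**2 = 4)
s(m) = 4 (s(m) = 0*m + 4 = 0 + 4 = 4)
(-61 - 9*81) + s(-105) = (-61 - 9*81) + 4 = (-61 - 729) + 4 = -790 + 4 = -786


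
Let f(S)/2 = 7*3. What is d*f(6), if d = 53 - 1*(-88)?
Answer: 5922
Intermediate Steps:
f(S) = 42 (f(S) = 2*(7*3) = 2*21 = 42)
d = 141 (d = 53 + 88 = 141)
d*f(6) = 141*42 = 5922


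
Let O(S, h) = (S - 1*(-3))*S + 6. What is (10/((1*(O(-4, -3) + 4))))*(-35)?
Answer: -25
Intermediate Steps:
O(S, h) = 6 + S*(3 + S) (O(S, h) = (S + 3)*S + 6 = (3 + S)*S + 6 = S*(3 + S) + 6 = 6 + S*(3 + S))
(10/((1*(O(-4, -3) + 4))))*(-35) = (10/((1*((6 + (-4)² + 3*(-4)) + 4))))*(-35) = (10/((1*((6 + 16 - 12) + 4))))*(-35) = (10/((1*(10 + 4))))*(-35) = (10/((1*14)))*(-35) = (10/14)*(-35) = (10*(1/14))*(-35) = (5/7)*(-35) = -25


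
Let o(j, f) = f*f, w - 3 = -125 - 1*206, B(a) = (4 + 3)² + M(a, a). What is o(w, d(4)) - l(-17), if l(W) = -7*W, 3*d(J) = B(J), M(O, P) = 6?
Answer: 1954/9 ≈ 217.11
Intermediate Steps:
B(a) = 55 (B(a) = (4 + 3)² + 6 = 7² + 6 = 49 + 6 = 55)
w = -328 (w = 3 + (-125 - 1*206) = 3 + (-125 - 206) = 3 - 331 = -328)
d(J) = 55/3 (d(J) = (⅓)*55 = 55/3)
o(j, f) = f²
o(w, d(4)) - l(-17) = (55/3)² - (-7)*(-17) = 3025/9 - 1*119 = 3025/9 - 119 = 1954/9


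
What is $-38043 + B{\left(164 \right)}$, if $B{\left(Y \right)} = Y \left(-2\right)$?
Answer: $-38371$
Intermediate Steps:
$B{\left(Y \right)} = - 2 Y$
$-38043 + B{\left(164 \right)} = -38043 - 328 = -38371$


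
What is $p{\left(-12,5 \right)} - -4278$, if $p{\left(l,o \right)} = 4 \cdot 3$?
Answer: $4290$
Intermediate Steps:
$p{\left(l,o \right)} = 12$
$p{\left(-12,5 \right)} - -4278 = 12 - -4278 = 12 + 4278 = 4290$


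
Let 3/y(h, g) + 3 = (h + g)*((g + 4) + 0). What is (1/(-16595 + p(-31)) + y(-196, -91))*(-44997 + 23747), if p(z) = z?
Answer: -865000/678243 ≈ -1.2754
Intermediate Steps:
y(h, g) = 3/(-3 + (4 + g)*(g + h)) (y(h, g) = 3/(-3 + (h + g)*((g + 4) + 0)) = 3/(-3 + (g + h)*((4 + g) + 0)) = 3/(-3 + (g + h)*(4 + g)) = 3/(-3 + (4 + g)*(g + h)))
(1/(-16595 + p(-31)) + y(-196, -91))*(-44997 + 23747) = (1/(-16595 - 31) + 3/(-3 + (-91)**2 + 4*(-91) + 4*(-196) - 91*(-196)))*(-44997 + 23747) = (1/(-16626) + 3/(-3 + 8281 - 364 - 784 + 17836))*(-21250) = (-1/16626 + 3/24966)*(-21250) = (-1/16626 + 3*(1/24966))*(-21250) = (-1/16626 + 1/8322)*(-21250) = (692/11530131)*(-21250) = -865000/678243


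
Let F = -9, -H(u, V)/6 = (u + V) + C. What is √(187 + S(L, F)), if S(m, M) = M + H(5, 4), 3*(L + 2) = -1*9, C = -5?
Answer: √154 ≈ 12.410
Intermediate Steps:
H(u, V) = 30 - 6*V - 6*u (H(u, V) = -6*((u + V) - 5) = -6*((V + u) - 5) = -6*(-5 + V + u) = 30 - 6*V - 6*u)
L = -5 (L = -2 + (-1*9)/3 = -2 + (⅓)*(-9) = -2 - 3 = -5)
S(m, M) = -24 + M (S(m, M) = M + (30 - 6*4 - 6*5) = M + (30 - 24 - 30) = M - 24 = -24 + M)
√(187 + S(L, F)) = √(187 + (-24 - 9)) = √(187 - 33) = √154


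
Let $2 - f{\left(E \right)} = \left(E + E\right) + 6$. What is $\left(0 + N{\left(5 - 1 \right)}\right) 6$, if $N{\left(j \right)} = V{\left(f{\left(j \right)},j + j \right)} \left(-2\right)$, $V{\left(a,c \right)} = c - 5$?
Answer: $-36$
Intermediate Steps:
$f{\left(E \right)} = -4 - 2 E$ ($f{\left(E \right)} = 2 - \left(\left(E + E\right) + 6\right) = 2 - \left(2 E + 6\right) = 2 - \left(6 + 2 E\right) = -4 - 2 E$)
$V{\left(a,c \right)} = -5 + c$
$N{\left(j \right)} = 10 - 4 j$ ($N{\left(j \right)} = \left(-5 + \left(j + j\right)\right) \left(-2\right) = \left(-5 + 2 j\right) \left(-2\right) = 10 - 4 j$)
$\left(0 + N{\left(5 - 1 \right)}\right) 6 = \left(0 + \left(10 - 4 \left(5 - 1\right)\right)\right) 6 = \left(0 + \left(10 - 16\right)\right) 6 = \left(0 - 6\right) 6 = \left(-6\right) 6 = -36$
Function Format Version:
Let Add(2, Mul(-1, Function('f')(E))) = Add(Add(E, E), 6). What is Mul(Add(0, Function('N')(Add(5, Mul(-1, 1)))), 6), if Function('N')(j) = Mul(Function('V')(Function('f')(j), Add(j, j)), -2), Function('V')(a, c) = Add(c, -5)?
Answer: -36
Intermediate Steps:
Function('f')(E) = Add(-4, Mul(-2, E)) (Function('f')(E) = Add(2, Mul(-1, Add(Add(E, E), 6))) = Add(2, Mul(-1, Add(Mul(2, E), 6))) = Add(2, Mul(-1, Add(6, Mul(2, E)))) = Add(2, Add(-6, Mul(-2, E))) = Add(-4, Mul(-2, E)))
Function('V')(a, c) = Add(-5, c)
Function('N')(j) = Add(10, Mul(-4, j)) (Function('N')(j) = Mul(Add(-5, Add(j, j)), -2) = Mul(Add(-5, Mul(2, j)), -2) = Add(10, Mul(-4, j)))
Mul(Add(0, Function('N')(Add(5, Mul(-1, 1)))), 6) = Mul(Add(0, Add(10, Mul(-4, Add(5, Mul(-1, 1))))), 6) = Mul(Add(0, Add(10, Mul(-4, Add(5, -1)))), 6) = Mul(Add(0, Add(10, Mul(-4, 4))), 6) = Mul(Add(0, Add(10, -16)), 6) = Mul(Add(0, -6), 6) = Mul(-6, 6) = -36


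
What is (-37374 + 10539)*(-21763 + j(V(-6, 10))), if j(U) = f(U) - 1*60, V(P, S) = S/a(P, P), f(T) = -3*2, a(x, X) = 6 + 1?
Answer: 585781215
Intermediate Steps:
a(x, X) = 7
f(T) = -6
V(P, S) = S/7
j(U) = -66 (j(U) = -6 - 1*60 = -6 - 60 = -66)
(-37374 + 10539)*(-21763 + j(V(-6, 10))) = (-37374 + 10539)*(-21763 - 66) = -26835*(-21829) = 585781215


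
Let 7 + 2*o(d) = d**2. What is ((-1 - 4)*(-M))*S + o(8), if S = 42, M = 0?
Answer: 57/2 ≈ 28.500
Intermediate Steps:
o(d) = -7/2 + d**2/2
((-1 - 4)*(-M))*S + o(8) = ((-1 - 4)*(-1*0))*42 + (-7/2 + (1/2)*8**2) = -5*0*42 + (-7/2 + (1/2)*64) = 0*42 + (-7/2 + 32) = 0 + 57/2 = 57/2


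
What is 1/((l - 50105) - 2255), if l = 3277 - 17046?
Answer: -1/66129 ≈ -1.5122e-5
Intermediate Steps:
l = -13769
1/((l - 50105) - 2255) = 1/((-13769 - 50105) - 2255) = 1/(-63874 - 2255) = 1/(-66129) = -1/66129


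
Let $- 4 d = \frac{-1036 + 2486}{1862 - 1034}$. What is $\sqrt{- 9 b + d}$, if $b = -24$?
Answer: $\frac{\sqrt{16420666}}{276} \approx 14.682$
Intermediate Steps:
$d = - \frac{725}{1656}$ ($d = - \frac{\left(-1036 + 2486\right) \frac{1}{1862 - 1034}}{4} = - \frac{1450 \cdot \frac{1}{828}}{4} = \left(- \frac{1}{4}\right) \frac{725}{414} = - \frac{725}{1656} \approx -0.4378$)
$\sqrt{- 9 b + d} = \sqrt{\left(-9\right) \left(-24\right) - \frac{725}{1656}} = \sqrt{216 - \frac{725}{1656}} = \sqrt{\frac{356971}{1656}} = \frac{\sqrt{16420666}}{276}$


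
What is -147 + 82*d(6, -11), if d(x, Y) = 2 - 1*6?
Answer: -475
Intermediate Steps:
d(x, Y) = -4 (d(x, Y) = 2 - 6 = -4)
-147 + 82*d(6, -11) = -147 + 82*(-4) = -147 - 328 = -475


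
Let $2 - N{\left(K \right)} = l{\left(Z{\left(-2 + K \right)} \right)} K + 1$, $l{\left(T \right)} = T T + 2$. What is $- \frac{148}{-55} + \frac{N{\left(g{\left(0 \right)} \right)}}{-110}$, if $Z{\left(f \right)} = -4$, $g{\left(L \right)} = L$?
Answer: $\frac{59}{22} \approx 2.6818$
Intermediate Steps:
$l{\left(T \right)} = 2 + T^{2}$ ($l{\left(T \right)} = T^{2} + 2 = 2 + T^{2}$)
$N{\left(K \right)} = 1 - 18 K$ ($N{\left(K \right)} = 2 - \left(\left(2 + \left(-4\right)^{2}\right) K + 1\right) = 2 - \left(\left(2 + 16\right) K + 1\right) = 2 - \left(18 K + 1\right) = 2 - \left(1 + 18 K\right) = 1 - 18 K$)
$- \frac{148}{-55} + \frac{N{\left(g{\left(0 \right)} \right)}}{-110} = - \frac{148}{-55} + \frac{1 - 0}{-110} = \left(-148\right) \left(- \frac{1}{55}\right) + \left(1 + 0\right) \left(- \frac{1}{110}\right) = \frac{148}{55} + 1 \left(- \frac{1}{110}\right) = \frac{148}{55} - \frac{1}{110} = \frac{59}{22}$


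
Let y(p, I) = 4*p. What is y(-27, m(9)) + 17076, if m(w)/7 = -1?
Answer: 16968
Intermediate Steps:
m(w) = -7 (m(w) = 7*(-1) = -7)
y(-27, m(9)) + 17076 = 4*(-27) + 17076 = -108 + 17076 = 16968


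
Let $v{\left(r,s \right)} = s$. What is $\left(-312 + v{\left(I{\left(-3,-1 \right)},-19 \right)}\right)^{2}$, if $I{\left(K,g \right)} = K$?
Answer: $109561$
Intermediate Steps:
$\left(-312 + v{\left(I{\left(-3,-1 \right)},-19 \right)}\right)^{2} = \left(-312 - 19\right)^{2} = \left(-331\right)^{2} = 109561$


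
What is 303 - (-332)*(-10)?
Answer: -3017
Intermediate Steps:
303 - (-332)*(-10) = 303 - 166*20 = 303 - 3320 = -3017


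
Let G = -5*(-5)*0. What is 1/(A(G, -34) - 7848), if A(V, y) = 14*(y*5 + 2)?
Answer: -1/10200 ≈ -9.8039e-5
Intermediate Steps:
G = 0 (G = 25*0 = 0)
A(V, y) = 28 + 70*y (A(V, y) = 14*(5*y + 2) = 14*(2 + 5*y) = 28 + 70*y)
1/(A(G, -34) - 7848) = 1/((28 + 70*(-34)) - 7848) = 1/((28 - 2380) - 7848) = 1/(-2352 - 7848) = 1/(-10200) = -1/10200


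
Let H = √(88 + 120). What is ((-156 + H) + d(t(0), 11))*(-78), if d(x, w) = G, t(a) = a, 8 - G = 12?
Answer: 12480 - 312*√13 ≈ 11355.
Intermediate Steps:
G = -4 (G = 8 - 1*12 = 8 - 12 = -4)
d(x, w) = -4
H = 4*√13 (H = √208 = 4*√13 ≈ 14.422)
((-156 + H) + d(t(0), 11))*(-78) = ((-156 + 4*√13) - 4)*(-78) = (-160 + 4*√13)*(-78) = 12480 - 312*√13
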